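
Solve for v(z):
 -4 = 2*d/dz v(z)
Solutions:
 v(z) = C1 - 2*z


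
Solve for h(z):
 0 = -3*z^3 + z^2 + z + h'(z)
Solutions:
 h(z) = C1 + 3*z^4/4 - z^3/3 - z^2/2


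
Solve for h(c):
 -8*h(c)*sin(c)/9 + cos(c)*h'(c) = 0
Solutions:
 h(c) = C1/cos(c)^(8/9)


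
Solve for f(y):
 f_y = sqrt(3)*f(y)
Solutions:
 f(y) = C1*exp(sqrt(3)*y)


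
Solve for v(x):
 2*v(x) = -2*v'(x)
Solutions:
 v(x) = C1*exp(-x)


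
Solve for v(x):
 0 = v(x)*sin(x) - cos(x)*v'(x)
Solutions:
 v(x) = C1/cos(x)


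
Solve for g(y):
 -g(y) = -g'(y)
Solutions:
 g(y) = C1*exp(y)


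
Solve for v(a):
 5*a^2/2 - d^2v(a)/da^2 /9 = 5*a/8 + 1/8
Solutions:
 v(a) = C1 + C2*a + 15*a^4/8 - 15*a^3/16 - 9*a^2/16


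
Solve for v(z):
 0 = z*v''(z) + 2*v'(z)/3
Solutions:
 v(z) = C1 + C2*z^(1/3)


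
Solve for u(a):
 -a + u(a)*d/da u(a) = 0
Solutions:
 u(a) = -sqrt(C1 + a^2)
 u(a) = sqrt(C1 + a^2)


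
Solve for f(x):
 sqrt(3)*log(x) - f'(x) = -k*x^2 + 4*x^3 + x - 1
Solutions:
 f(x) = C1 + k*x^3/3 - x^4 - x^2/2 + sqrt(3)*x*log(x) - sqrt(3)*x + x


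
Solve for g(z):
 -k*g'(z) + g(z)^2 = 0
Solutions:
 g(z) = -k/(C1*k + z)


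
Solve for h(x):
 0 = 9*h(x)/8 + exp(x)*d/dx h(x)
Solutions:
 h(x) = C1*exp(9*exp(-x)/8)


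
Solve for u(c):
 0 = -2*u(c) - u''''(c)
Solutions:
 u(c) = (C1*sin(2^(3/4)*c/2) + C2*cos(2^(3/4)*c/2))*exp(-2^(3/4)*c/2) + (C3*sin(2^(3/4)*c/2) + C4*cos(2^(3/4)*c/2))*exp(2^(3/4)*c/2)


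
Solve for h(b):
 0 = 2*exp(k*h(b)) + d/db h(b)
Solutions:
 h(b) = Piecewise((log(1/(C1*k + 2*b*k))/k, Ne(k, 0)), (nan, True))
 h(b) = Piecewise((C1 - 2*b, Eq(k, 0)), (nan, True))


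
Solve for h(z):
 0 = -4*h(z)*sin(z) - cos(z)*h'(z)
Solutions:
 h(z) = C1*cos(z)^4


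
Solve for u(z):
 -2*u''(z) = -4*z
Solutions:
 u(z) = C1 + C2*z + z^3/3


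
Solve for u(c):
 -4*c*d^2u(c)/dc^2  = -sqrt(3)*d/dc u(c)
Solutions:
 u(c) = C1 + C2*c^(sqrt(3)/4 + 1)


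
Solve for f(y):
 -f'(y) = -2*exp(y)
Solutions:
 f(y) = C1 + 2*exp(y)


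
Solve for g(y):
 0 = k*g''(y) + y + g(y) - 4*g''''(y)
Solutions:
 g(y) = C1*exp(-sqrt(2)*y*sqrt(k - sqrt(k^2 + 16))/4) + C2*exp(sqrt(2)*y*sqrt(k - sqrt(k^2 + 16))/4) + C3*exp(-sqrt(2)*y*sqrt(k + sqrt(k^2 + 16))/4) + C4*exp(sqrt(2)*y*sqrt(k + sqrt(k^2 + 16))/4) - y


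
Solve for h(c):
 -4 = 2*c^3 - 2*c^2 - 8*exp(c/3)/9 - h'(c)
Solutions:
 h(c) = C1 + c^4/2 - 2*c^3/3 + 4*c - 8*exp(c/3)/3


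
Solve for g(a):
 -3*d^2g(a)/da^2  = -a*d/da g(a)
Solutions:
 g(a) = C1 + C2*erfi(sqrt(6)*a/6)


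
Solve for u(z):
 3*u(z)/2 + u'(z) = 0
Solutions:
 u(z) = C1*exp(-3*z/2)


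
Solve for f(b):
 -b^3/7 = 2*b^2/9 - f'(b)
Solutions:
 f(b) = C1 + b^4/28 + 2*b^3/27


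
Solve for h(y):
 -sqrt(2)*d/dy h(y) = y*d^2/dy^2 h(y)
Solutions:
 h(y) = C1 + C2*y^(1 - sqrt(2))


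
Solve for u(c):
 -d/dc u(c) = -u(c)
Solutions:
 u(c) = C1*exp(c)


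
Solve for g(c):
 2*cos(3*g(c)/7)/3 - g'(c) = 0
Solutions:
 -2*c/3 - 7*log(sin(3*g(c)/7) - 1)/6 + 7*log(sin(3*g(c)/7) + 1)/6 = C1


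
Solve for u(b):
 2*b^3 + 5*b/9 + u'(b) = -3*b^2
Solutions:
 u(b) = C1 - b^4/2 - b^3 - 5*b^2/18


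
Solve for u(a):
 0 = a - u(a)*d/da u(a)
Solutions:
 u(a) = -sqrt(C1 + a^2)
 u(a) = sqrt(C1 + a^2)


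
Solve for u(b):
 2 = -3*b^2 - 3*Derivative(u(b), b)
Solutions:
 u(b) = C1 - b^3/3 - 2*b/3


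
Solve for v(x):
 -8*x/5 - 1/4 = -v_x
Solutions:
 v(x) = C1 + 4*x^2/5 + x/4


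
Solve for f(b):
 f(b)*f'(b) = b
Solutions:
 f(b) = -sqrt(C1 + b^2)
 f(b) = sqrt(C1 + b^2)


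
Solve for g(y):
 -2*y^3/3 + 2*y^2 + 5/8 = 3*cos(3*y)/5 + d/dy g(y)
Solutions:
 g(y) = C1 - y^4/6 + 2*y^3/3 + 5*y/8 - sin(3*y)/5


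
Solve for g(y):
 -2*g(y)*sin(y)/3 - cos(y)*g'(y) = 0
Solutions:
 g(y) = C1*cos(y)^(2/3)


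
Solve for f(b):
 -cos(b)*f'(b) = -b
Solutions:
 f(b) = C1 + Integral(b/cos(b), b)


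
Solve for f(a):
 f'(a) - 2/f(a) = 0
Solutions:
 f(a) = -sqrt(C1 + 4*a)
 f(a) = sqrt(C1 + 4*a)


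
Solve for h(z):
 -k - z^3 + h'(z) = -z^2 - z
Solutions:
 h(z) = C1 + k*z + z^4/4 - z^3/3 - z^2/2


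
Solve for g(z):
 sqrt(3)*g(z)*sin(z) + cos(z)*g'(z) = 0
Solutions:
 g(z) = C1*cos(z)^(sqrt(3))


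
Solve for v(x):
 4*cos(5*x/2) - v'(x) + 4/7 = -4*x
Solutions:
 v(x) = C1 + 2*x^2 + 4*x/7 + 8*sin(5*x/2)/5


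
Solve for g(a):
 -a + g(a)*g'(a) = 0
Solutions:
 g(a) = -sqrt(C1 + a^2)
 g(a) = sqrt(C1 + a^2)


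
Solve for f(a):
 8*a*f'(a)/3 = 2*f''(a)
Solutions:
 f(a) = C1 + C2*erfi(sqrt(6)*a/3)


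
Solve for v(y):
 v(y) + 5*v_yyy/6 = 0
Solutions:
 v(y) = C3*exp(-5^(2/3)*6^(1/3)*y/5) + (C1*sin(2^(1/3)*3^(5/6)*5^(2/3)*y/10) + C2*cos(2^(1/3)*3^(5/6)*5^(2/3)*y/10))*exp(5^(2/3)*6^(1/3)*y/10)


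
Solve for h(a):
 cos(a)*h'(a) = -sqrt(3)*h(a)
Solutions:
 h(a) = C1*(sin(a) - 1)^(sqrt(3)/2)/(sin(a) + 1)^(sqrt(3)/2)


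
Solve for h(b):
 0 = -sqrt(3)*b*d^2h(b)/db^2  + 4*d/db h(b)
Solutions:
 h(b) = C1 + C2*b^(1 + 4*sqrt(3)/3)


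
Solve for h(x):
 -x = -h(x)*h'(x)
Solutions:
 h(x) = -sqrt(C1 + x^2)
 h(x) = sqrt(C1 + x^2)


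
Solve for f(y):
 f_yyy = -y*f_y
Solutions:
 f(y) = C1 + Integral(C2*airyai(-y) + C3*airybi(-y), y)


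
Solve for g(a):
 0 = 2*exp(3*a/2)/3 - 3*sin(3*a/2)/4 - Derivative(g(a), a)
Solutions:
 g(a) = C1 + 4*exp(3*a/2)/9 + cos(3*a/2)/2


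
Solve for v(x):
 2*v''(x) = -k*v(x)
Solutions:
 v(x) = C1*exp(-sqrt(2)*x*sqrt(-k)/2) + C2*exp(sqrt(2)*x*sqrt(-k)/2)


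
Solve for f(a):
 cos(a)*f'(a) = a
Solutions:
 f(a) = C1 + Integral(a/cos(a), a)


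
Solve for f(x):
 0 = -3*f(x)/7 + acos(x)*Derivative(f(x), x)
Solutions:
 f(x) = C1*exp(3*Integral(1/acos(x), x)/7)


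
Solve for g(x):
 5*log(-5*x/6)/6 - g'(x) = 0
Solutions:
 g(x) = C1 + 5*x*log(-x)/6 + 5*x*(-log(6) - 1 + log(5))/6


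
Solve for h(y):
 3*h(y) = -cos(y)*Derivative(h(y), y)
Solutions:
 h(y) = C1*(sin(y) - 1)^(3/2)/(sin(y) + 1)^(3/2)


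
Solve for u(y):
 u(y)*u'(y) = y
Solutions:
 u(y) = -sqrt(C1 + y^2)
 u(y) = sqrt(C1 + y^2)


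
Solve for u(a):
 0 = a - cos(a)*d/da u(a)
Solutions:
 u(a) = C1 + Integral(a/cos(a), a)


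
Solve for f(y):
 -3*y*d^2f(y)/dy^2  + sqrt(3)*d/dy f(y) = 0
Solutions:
 f(y) = C1 + C2*y^(sqrt(3)/3 + 1)


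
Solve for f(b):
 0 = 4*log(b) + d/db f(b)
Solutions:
 f(b) = C1 - 4*b*log(b) + 4*b


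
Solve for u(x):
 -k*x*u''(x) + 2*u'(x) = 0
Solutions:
 u(x) = C1 + x^(((re(k) + 2)*re(k) + im(k)^2)/(re(k)^2 + im(k)^2))*(C2*sin(2*log(x)*Abs(im(k))/(re(k)^2 + im(k)^2)) + C3*cos(2*log(x)*im(k)/(re(k)^2 + im(k)^2)))


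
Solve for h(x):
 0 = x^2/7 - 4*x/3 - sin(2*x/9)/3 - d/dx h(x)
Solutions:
 h(x) = C1 + x^3/21 - 2*x^2/3 + 3*cos(2*x/9)/2


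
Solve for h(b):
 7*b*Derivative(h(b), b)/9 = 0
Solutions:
 h(b) = C1


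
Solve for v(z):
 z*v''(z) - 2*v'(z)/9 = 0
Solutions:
 v(z) = C1 + C2*z^(11/9)


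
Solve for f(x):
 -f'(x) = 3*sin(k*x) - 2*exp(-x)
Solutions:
 f(x) = C1 - 2*exp(-x) + 3*cos(k*x)/k


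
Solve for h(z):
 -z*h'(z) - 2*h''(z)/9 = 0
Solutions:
 h(z) = C1 + C2*erf(3*z/2)


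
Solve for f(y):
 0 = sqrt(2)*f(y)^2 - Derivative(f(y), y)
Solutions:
 f(y) = -1/(C1 + sqrt(2)*y)


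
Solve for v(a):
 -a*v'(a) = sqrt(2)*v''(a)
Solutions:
 v(a) = C1 + C2*erf(2^(1/4)*a/2)


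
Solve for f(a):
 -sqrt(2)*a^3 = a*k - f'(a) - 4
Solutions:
 f(a) = C1 + sqrt(2)*a^4/4 + a^2*k/2 - 4*a


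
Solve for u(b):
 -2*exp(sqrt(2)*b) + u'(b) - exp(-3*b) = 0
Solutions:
 u(b) = C1 + sqrt(2)*exp(sqrt(2)*b) - exp(-3*b)/3


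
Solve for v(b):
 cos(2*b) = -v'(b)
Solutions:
 v(b) = C1 - sin(2*b)/2


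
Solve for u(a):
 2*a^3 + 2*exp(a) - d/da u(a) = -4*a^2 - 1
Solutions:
 u(a) = C1 + a^4/2 + 4*a^3/3 + a + 2*exp(a)


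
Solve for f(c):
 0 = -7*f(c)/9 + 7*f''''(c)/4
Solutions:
 f(c) = C1*exp(-sqrt(6)*c/3) + C2*exp(sqrt(6)*c/3) + C3*sin(sqrt(6)*c/3) + C4*cos(sqrt(6)*c/3)


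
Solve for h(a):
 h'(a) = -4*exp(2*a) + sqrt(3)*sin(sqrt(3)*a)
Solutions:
 h(a) = C1 - 2*exp(2*a) - cos(sqrt(3)*a)


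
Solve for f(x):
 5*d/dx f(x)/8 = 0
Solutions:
 f(x) = C1


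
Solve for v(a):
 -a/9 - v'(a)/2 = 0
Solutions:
 v(a) = C1 - a^2/9


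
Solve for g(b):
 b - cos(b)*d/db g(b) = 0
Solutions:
 g(b) = C1 + Integral(b/cos(b), b)


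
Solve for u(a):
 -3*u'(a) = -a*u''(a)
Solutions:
 u(a) = C1 + C2*a^4


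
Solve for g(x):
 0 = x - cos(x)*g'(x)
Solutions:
 g(x) = C1 + Integral(x/cos(x), x)


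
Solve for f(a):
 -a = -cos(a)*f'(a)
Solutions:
 f(a) = C1 + Integral(a/cos(a), a)


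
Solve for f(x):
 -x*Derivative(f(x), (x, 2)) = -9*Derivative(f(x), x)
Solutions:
 f(x) = C1 + C2*x^10


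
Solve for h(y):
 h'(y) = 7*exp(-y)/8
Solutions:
 h(y) = C1 - 7*exp(-y)/8


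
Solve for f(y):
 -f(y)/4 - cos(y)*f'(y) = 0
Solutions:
 f(y) = C1*(sin(y) - 1)^(1/8)/(sin(y) + 1)^(1/8)


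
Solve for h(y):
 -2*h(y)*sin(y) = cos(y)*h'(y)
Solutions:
 h(y) = C1*cos(y)^2


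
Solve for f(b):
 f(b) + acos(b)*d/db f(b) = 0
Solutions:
 f(b) = C1*exp(-Integral(1/acos(b), b))


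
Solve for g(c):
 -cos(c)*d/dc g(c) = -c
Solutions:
 g(c) = C1 + Integral(c/cos(c), c)


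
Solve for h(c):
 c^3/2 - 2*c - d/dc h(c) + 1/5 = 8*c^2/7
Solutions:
 h(c) = C1 + c^4/8 - 8*c^3/21 - c^2 + c/5


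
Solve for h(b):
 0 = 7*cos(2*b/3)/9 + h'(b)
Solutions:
 h(b) = C1 - 7*sin(2*b/3)/6


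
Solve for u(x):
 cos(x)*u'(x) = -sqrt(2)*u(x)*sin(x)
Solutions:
 u(x) = C1*cos(x)^(sqrt(2))


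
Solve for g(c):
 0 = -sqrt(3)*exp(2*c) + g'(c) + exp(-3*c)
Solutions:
 g(c) = C1 + sqrt(3)*exp(2*c)/2 + exp(-3*c)/3


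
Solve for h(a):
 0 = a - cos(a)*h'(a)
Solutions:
 h(a) = C1 + Integral(a/cos(a), a)


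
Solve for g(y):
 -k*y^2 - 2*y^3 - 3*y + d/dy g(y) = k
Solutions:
 g(y) = C1 + k*y^3/3 + k*y + y^4/2 + 3*y^2/2


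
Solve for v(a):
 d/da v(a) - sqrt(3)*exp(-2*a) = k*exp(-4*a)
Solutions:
 v(a) = C1 - k*exp(-4*a)/4 - sqrt(3)*exp(-2*a)/2


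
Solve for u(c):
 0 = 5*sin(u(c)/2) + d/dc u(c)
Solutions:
 u(c) = -2*acos((-C1 - exp(5*c))/(C1 - exp(5*c))) + 4*pi
 u(c) = 2*acos((-C1 - exp(5*c))/(C1 - exp(5*c)))


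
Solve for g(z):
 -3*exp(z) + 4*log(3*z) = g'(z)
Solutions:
 g(z) = C1 + 4*z*log(z) + 4*z*(-1 + log(3)) - 3*exp(z)


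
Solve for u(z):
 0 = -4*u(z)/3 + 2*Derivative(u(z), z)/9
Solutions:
 u(z) = C1*exp(6*z)


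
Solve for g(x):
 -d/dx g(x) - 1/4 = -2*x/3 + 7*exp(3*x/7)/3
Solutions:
 g(x) = C1 + x^2/3 - x/4 - 49*exp(3*x/7)/9


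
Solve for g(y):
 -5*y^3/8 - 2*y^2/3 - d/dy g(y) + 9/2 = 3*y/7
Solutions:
 g(y) = C1 - 5*y^4/32 - 2*y^3/9 - 3*y^2/14 + 9*y/2


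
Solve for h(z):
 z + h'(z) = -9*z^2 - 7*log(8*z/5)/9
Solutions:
 h(z) = C1 - 3*z^3 - z^2/2 - 7*z*log(z)/9 - 7*z*log(2)/3 + 7*z/9 + 7*z*log(5)/9


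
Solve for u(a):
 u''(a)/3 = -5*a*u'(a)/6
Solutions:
 u(a) = C1 + C2*erf(sqrt(5)*a/2)


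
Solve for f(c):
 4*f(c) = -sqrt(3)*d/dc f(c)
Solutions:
 f(c) = C1*exp(-4*sqrt(3)*c/3)


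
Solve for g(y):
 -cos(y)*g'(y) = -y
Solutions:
 g(y) = C1 + Integral(y/cos(y), y)


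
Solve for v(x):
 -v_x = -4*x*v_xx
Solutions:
 v(x) = C1 + C2*x^(5/4)


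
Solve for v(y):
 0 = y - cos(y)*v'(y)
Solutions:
 v(y) = C1 + Integral(y/cos(y), y)


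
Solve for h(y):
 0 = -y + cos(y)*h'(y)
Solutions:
 h(y) = C1 + Integral(y/cos(y), y)


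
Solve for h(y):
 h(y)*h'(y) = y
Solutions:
 h(y) = -sqrt(C1 + y^2)
 h(y) = sqrt(C1 + y^2)


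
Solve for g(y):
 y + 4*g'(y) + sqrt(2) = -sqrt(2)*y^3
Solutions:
 g(y) = C1 - sqrt(2)*y^4/16 - y^2/8 - sqrt(2)*y/4


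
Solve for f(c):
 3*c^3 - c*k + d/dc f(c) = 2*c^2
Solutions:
 f(c) = C1 - 3*c^4/4 + 2*c^3/3 + c^2*k/2


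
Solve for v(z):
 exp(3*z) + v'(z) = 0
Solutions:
 v(z) = C1 - exp(3*z)/3


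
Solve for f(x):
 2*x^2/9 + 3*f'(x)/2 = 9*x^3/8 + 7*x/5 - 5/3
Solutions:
 f(x) = C1 + 3*x^4/16 - 4*x^3/81 + 7*x^2/15 - 10*x/9


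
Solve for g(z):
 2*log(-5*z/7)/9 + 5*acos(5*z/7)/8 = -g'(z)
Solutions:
 g(z) = C1 - 2*z*log(-z)/9 - 5*z*acos(5*z/7)/8 - 2*z*log(5)/9 + 2*z/9 + 2*z*log(7)/9 + sqrt(49 - 25*z^2)/8


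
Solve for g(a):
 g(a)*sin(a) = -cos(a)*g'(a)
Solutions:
 g(a) = C1*cos(a)


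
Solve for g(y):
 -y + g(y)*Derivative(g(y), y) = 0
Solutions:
 g(y) = -sqrt(C1 + y^2)
 g(y) = sqrt(C1 + y^2)


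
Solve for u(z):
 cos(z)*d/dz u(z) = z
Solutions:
 u(z) = C1 + Integral(z/cos(z), z)


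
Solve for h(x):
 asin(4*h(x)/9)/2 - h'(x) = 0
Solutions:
 Integral(1/asin(4*_y/9), (_y, h(x))) = C1 + x/2


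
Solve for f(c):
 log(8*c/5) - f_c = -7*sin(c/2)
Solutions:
 f(c) = C1 + c*log(c) - c*log(5) - c + 3*c*log(2) - 14*cos(c/2)


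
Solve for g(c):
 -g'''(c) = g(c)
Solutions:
 g(c) = C3*exp(-c) + (C1*sin(sqrt(3)*c/2) + C2*cos(sqrt(3)*c/2))*exp(c/2)


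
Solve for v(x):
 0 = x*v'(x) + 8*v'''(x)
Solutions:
 v(x) = C1 + Integral(C2*airyai(-x/2) + C3*airybi(-x/2), x)


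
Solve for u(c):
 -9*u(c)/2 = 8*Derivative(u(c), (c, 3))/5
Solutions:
 u(c) = C3*exp(c*(-2^(2/3)*45^(1/3) + 3*5^(1/3)*6^(2/3))/16)*sin(3*2^(2/3)*3^(1/6)*5^(1/3)*c/8) + C4*exp(c*(-2^(2/3)*45^(1/3) + 3*5^(1/3)*6^(2/3))/16)*cos(3*2^(2/3)*3^(1/6)*5^(1/3)*c/8) + C5*exp(-c*(2^(2/3)*45^(1/3) + 3*5^(1/3)*6^(2/3))/16) + (C1*sin(3*2^(2/3)*3^(1/6)*5^(1/3)*c/8) + C2*cos(3*2^(2/3)*3^(1/6)*5^(1/3)*c/8))*exp(2^(2/3)*45^(1/3)*c/8)


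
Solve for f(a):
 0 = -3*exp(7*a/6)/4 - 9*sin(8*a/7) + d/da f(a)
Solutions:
 f(a) = C1 + 9*exp(7*a/6)/14 - 63*cos(8*a/7)/8


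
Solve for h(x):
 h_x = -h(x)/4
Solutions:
 h(x) = C1*exp(-x/4)


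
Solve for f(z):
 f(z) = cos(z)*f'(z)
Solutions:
 f(z) = C1*sqrt(sin(z) + 1)/sqrt(sin(z) - 1)


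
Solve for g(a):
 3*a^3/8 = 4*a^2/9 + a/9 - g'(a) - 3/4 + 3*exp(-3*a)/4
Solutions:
 g(a) = C1 - 3*a^4/32 + 4*a^3/27 + a^2/18 - 3*a/4 - exp(-3*a)/4


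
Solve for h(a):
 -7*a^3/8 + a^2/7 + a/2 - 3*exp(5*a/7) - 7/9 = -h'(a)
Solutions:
 h(a) = C1 + 7*a^4/32 - a^3/21 - a^2/4 + 7*a/9 + 21*exp(5*a/7)/5


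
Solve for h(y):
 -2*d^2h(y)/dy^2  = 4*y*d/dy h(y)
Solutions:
 h(y) = C1 + C2*erf(y)


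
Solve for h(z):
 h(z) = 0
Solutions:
 h(z) = 0


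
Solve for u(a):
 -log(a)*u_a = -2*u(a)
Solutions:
 u(a) = C1*exp(2*li(a))


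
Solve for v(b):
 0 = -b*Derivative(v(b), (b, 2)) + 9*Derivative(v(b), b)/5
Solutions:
 v(b) = C1 + C2*b^(14/5)


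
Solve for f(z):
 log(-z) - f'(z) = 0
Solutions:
 f(z) = C1 + z*log(-z) - z


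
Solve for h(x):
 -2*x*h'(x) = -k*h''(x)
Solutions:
 h(x) = C1 + C2*erf(x*sqrt(-1/k))/sqrt(-1/k)


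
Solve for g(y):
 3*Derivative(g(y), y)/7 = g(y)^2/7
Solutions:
 g(y) = -3/(C1 + y)


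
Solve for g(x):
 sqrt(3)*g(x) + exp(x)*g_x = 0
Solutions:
 g(x) = C1*exp(sqrt(3)*exp(-x))


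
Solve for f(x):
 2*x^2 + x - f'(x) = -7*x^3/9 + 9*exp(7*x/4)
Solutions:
 f(x) = C1 + 7*x^4/36 + 2*x^3/3 + x^2/2 - 36*exp(7*x/4)/7


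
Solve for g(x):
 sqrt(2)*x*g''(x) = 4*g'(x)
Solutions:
 g(x) = C1 + C2*x^(1 + 2*sqrt(2))


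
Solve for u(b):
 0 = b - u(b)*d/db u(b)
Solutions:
 u(b) = -sqrt(C1 + b^2)
 u(b) = sqrt(C1 + b^2)


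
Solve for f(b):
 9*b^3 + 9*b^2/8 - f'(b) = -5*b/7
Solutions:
 f(b) = C1 + 9*b^4/4 + 3*b^3/8 + 5*b^2/14


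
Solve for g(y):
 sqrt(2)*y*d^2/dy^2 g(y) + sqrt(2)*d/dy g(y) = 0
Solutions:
 g(y) = C1 + C2*log(y)


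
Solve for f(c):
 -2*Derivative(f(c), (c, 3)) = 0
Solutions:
 f(c) = C1 + C2*c + C3*c^2


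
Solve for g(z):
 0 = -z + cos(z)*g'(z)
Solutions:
 g(z) = C1 + Integral(z/cos(z), z)


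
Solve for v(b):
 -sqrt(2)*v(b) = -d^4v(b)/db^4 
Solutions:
 v(b) = C1*exp(-2^(1/8)*b) + C2*exp(2^(1/8)*b) + C3*sin(2^(1/8)*b) + C4*cos(2^(1/8)*b)


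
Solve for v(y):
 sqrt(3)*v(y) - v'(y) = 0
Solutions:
 v(y) = C1*exp(sqrt(3)*y)


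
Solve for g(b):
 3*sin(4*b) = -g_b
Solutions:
 g(b) = C1 + 3*cos(4*b)/4


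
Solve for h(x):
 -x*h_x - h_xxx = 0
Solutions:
 h(x) = C1 + Integral(C2*airyai(-x) + C3*airybi(-x), x)


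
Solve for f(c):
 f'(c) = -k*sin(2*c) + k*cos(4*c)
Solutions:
 f(c) = C1 + k*sin(4*c)/4 + k*cos(2*c)/2


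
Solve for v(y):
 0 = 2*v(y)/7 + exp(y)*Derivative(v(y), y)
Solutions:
 v(y) = C1*exp(2*exp(-y)/7)


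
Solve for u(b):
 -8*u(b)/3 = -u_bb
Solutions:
 u(b) = C1*exp(-2*sqrt(6)*b/3) + C2*exp(2*sqrt(6)*b/3)


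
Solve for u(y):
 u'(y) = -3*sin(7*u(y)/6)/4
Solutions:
 3*y/4 + 3*log(cos(7*u(y)/6) - 1)/7 - 3*log(cos(7*u(y)/6) + 1)/7 = C1


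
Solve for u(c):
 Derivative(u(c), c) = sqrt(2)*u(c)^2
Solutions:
 u(c) = -1/(C1 + sqrt(2)*c)


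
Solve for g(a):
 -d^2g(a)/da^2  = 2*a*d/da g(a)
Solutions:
 g(a) = C1 + C2*erf(a)


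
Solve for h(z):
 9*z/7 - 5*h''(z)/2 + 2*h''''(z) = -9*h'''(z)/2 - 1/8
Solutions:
 h(z) = C1 + C2*z + C3*exp(z*(-9 + sqrt(161))/8) + C4*exp(-z*(9 + sqrt(161))/8) + 3*z^3/35 + 683*z^2/1400


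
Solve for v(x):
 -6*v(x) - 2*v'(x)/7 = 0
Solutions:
 v(x) = C1*exp(-21*x)


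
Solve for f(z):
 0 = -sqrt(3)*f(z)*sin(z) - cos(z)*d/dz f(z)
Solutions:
 f(z) = C1*cos(z)^(sqrt(3))


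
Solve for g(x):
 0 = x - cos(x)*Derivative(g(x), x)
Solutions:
 g(x) = C1 + Integral(x/cos(x), x)


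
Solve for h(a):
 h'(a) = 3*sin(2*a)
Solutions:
 h(a) = C1 - 3*cos(2*a)/2


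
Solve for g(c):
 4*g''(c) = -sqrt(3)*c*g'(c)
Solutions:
 g(c) = C1 + C2*erf(sqrt(2)*3^(1/4)*c/4)


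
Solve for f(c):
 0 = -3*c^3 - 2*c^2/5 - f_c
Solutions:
 f(c) = C1 - 3*c^4/4 - 2*c^3/15


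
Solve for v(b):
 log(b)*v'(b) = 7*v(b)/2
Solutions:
 v(b) = C1*exp(7*li(b)/2)


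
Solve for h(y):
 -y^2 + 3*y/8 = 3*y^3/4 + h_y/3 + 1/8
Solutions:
 h(y) = C1 - 9*y^4/16 - y^3 + 9*y^2/16 - 3*y/8


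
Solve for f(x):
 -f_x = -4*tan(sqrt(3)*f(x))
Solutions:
 f(x) = sqrt(3)*(pi - asin(C1*exp(4*sqrt(3)*x)))/3
 f(x) = sqrt(3)*asin(C1*exp(4*sqrt(3)*x))/3


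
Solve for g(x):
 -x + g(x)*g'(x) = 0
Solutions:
 g(x) = -sqrt(C1 + x^2)
 g(x) = sqrt(C1 + x^2)


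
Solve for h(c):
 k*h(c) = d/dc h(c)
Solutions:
 h(c) = C1*exp(c*k)


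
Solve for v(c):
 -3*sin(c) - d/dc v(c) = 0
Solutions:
 v(c) = C1 + 3*cos(c)


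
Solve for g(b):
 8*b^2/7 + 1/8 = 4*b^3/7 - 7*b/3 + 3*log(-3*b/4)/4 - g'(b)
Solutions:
 g(b) = C1 + b^4/7 - 8*b^3/21 - 7*b^2/6 + 3*b*log(-b)/4 + b*(-12*log(2) - 7 + 6*log(3))/8


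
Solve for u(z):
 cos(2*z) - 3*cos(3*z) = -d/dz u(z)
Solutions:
 u(z) = C1 - sin(2*z)/2 + sin(3*z)


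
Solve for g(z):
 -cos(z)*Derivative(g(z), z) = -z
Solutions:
 g(z) = C1 + Integral(z/cos(z), z)


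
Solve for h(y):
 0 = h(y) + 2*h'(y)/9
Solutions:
 h(y) = C1*exp(-9*y/2)


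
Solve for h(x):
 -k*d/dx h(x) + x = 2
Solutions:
 h(x) = C1 + x^2/(2*k) - 2*x/k


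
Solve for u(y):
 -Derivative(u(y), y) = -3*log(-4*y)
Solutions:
 u(y) = C1 + 3*y*log(-y) + 3*y*(-1 + 2*log(2))


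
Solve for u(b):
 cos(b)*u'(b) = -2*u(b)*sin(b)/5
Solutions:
 u(b) = C1*cos(b)^(2/5)


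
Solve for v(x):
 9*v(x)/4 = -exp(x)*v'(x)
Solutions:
 v(x) = C1*exp(9*exp(-x)/4)


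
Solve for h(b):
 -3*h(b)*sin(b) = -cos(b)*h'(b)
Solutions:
 h(b) = C1/cos(b)^3


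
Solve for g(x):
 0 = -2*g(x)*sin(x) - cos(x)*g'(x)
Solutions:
 g(x) = C1*cos(x)^2


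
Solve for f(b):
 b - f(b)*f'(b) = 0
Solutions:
 f(b) = -sqrt(C1 + b^2)
 f(b) = sqrt(C1 + b^2)


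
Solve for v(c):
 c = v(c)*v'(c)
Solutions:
 v(c) = -sqrt(C1 + c^2)
 v(c) = sqrt(C1 + c^2)


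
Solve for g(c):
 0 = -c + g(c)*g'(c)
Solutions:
 g(c) = -sqrt(C1 + c^2)
 g(c) = sqrt(C1 + c^2)


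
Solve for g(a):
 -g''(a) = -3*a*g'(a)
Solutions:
 g(a) = C1 + C2*erfi(sqrt(6)*a/2)


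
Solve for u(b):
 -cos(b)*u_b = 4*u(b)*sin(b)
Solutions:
 u(b) = C1*cos(b)^4


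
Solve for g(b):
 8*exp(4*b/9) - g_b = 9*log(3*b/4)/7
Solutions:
 g(b) = C1 - 9*b*log(b)/7 + 9*b*(-log(3) + 1 + 2*log(2))/7 + 18*exp(4*b/9)


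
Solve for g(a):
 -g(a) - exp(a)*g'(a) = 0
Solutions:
 g(a) = C1*exp(exp(-a))


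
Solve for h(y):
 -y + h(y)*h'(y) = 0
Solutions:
 h(y) = -sqrt(C1 + y^2)
 h(y) = sqrt(C1 + y^2)


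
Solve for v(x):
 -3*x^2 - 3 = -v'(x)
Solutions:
 v(x) = C1 + x^3 + 3*x


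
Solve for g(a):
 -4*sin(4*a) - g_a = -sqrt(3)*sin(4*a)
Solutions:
 g(a) = C1 - sqrt(3)*cos(4*a)/4 + cos(4*a)


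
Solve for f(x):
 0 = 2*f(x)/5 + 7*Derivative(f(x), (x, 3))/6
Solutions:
 f(x) = C3*exp(x*(-12^(1/3)*35^(2/3) + 3*3^(1/3)*70^(2/3))/140)*sin(3^(5/6)*70^(2/3)*x/70) + C4*exp(x*(-12^(1/3)*35^(2/3) + 3*3^(1/3)*70^(2/3))/140)*cos(3^(5/6)*70^(2/3)*x/70) + C5*exp(-x*(12^(1/3)*35^(2/3) + 3*3^(1/3)*70^(2/3))/140) + (C1*sin(3^(5/6)*70^(2/3)*x/70) + C2*cos(3^(5/6)*70^(2/3)*x/70))*exp(12^(1/3)*35^(2/3)*x/70)


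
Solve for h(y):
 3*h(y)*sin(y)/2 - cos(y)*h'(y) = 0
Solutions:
 h(y) = C1/cos(y)^(3/2)


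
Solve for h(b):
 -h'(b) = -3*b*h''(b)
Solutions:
 h(b) = C1 + C2*b^(4/3)


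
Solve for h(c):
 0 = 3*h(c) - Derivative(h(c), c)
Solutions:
 h(c) = C1*exp(3*c)


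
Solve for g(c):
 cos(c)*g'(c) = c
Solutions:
 g(c) = C1 + Integral(c/cos(c), c)


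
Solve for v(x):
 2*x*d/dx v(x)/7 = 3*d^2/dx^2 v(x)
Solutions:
 v(x) = C1 + C2*erfi(sqrt(21)*x/21)


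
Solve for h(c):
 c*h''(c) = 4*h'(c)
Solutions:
 h(c) = C1 + C2*c^5


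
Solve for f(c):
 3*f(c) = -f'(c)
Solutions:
 f(c) = C1*exp(-3*c)


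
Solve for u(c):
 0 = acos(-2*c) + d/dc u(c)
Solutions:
 u(c) = C1 - c*acos(-2*c) - sqrt(1 - 4*c^2)/2


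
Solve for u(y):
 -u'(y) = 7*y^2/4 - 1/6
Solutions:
 u(y) = C1 - 7*y^3/12 + y/6


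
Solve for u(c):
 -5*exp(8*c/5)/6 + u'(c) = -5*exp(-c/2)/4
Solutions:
 u(c) = C1 + 25*exp(8*c/5)/48 + 5*exp(-c/2)/2


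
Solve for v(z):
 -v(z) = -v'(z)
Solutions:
 v(z) = C1*exp(z)


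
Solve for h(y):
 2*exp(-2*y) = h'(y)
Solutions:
 h(y) = C1 - exp(-2*y)


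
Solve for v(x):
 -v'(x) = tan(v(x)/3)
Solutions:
 v(x) = -3*asin(C1*exp(-x/3)) + 3*pi
 v(x) = 3*asin(C1*exp(-x/3))


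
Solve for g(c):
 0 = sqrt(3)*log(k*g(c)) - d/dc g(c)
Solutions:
 li(k*g(c))/k = C1 + sqrt(3)*c


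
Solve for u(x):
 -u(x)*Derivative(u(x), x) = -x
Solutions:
 u(x) = -sqrt(C1 + x^2)
 u(x) = sqrt(C1 + x^2)


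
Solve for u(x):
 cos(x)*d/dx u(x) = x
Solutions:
 u(x) = C1 + Integral(x/cos(x), x)


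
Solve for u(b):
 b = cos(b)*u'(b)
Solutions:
 u(b) = C1 + Integral(b/cos(b), b)


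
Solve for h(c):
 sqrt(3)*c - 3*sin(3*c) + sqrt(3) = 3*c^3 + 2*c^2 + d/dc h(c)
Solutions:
 h(c) = C1 - 3*c^4/4 - 2*c^3/3 + sqrt(3)*c^2/2 + sqrt(3)*c + cos(3*c)


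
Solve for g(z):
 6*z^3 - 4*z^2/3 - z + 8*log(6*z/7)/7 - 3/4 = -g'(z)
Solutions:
 g(z) = C1 - 3*z^4/2 + 4*z^3/9 + z^2/2 - 8*z*log(z)/7 - 8*z*log(6)/7 + 53*z/28 + 8*z*log(7)/7


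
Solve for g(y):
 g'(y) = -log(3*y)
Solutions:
 g(y) = C1 - y*log(y) - y*log(3) + y


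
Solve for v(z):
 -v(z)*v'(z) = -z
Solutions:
 v(z) = -sqrt(C1 + z^2)
 v(z) = sqrt(C1 + z^2)


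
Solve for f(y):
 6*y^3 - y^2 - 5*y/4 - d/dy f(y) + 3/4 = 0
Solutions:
 f(y) = C1 + 3*y^4/2 - y^3/3 - 5*y^2/8 + 3*y/4


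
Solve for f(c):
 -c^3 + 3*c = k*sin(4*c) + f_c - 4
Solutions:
 f(c) = C1 - c^4/4 + 3*c^2/2 + 4*c + k*cos(4*c)/4


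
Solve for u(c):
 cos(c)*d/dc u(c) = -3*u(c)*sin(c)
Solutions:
 u(c) = C1*cos(c)^3


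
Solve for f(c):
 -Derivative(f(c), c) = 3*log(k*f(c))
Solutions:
 li(k*f(c))/k = C1 - 3*c


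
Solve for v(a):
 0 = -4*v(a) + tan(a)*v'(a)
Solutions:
 v(a) = C1*sin(a)^4


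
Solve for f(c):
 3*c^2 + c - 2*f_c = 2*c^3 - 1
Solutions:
 f(c) = C1 - c^4/4 + c^3/2 + c^2/4 + c/2


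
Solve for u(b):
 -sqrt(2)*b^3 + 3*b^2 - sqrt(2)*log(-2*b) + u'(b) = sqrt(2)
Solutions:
 u(b) = C1 + sqrt(2)*b^4/4 - b^3 + sqrt(2)*b*log(-b) + sqrt(2)*b*log(2)


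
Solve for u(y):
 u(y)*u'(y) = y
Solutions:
 u(y) = -sqrt(C1 + y^2)
 u(y) = sqrt(C1 + y^2)


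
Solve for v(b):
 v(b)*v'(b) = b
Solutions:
 v(b) = -sqrt(C1 + b^2)
 v(b) = sqrt(C1 + b^2)


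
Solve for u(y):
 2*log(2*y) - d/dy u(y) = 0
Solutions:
 u(y) = C1 + 2*y*log(y) - 2*y + y*log(4)


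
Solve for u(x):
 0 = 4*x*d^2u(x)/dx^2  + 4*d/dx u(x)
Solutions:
 u(x) = C1 + C2*log(x)


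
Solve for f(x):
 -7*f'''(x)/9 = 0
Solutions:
 f(x) = C1 + C2*x + C3*x^2


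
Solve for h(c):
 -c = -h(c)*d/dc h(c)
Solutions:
 h(c) = -sqrt(C1 + c^2)
 h(c) = sqrt(C1 + c^2)


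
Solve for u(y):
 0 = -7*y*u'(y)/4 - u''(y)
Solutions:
 u(y) = C1 + C2*erf(sqrt(14)*y/4)


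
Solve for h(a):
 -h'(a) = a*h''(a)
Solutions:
 h(a) = C1 + C2*log(a)


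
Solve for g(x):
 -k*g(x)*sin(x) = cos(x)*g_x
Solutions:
 g(x) = C1*exp(k*log(cos(x)))


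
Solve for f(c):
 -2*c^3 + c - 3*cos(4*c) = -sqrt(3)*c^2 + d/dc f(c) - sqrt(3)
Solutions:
 f(c) = C1 - c^4/2 + sqrt(3)*c^3/3 + c^2/2 + sqrt(3)*c - 3*sin(4*c)/4


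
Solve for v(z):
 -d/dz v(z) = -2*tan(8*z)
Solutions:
 v(z) = C1 - log(cos(8*z))/4


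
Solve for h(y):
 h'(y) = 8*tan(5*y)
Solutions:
 h(y) = C1 - 8*log(cos(5*y))/5


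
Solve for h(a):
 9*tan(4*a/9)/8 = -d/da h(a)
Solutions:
 h(a) = C1 + 81*log(cos(4*a/9))/32


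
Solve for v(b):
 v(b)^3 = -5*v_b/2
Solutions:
 v(b) = -sqrt(10)*sqrt(-1/(C1 - 2*b))/2
 v(b) = sqrt(10)*sqrt(-1/(C1 - 2*b))/2


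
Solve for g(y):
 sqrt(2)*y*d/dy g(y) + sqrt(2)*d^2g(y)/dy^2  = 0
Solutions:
 g(y) = C1 + C2*erf(sqrt(2)*y/2)


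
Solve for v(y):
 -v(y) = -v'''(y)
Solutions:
 v(y) = C3*exp(y) + (C1*sin(sqrt(3)*y/2) + C2*cos(sqrt(3)*y/2))*exp(-y/2)


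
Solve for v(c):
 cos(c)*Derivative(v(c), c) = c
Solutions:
 v(c) = C1 + Integral(c/cos(c), c)


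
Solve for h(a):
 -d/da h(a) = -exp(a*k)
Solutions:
 h(a) = C1 + exp(a*k)/k


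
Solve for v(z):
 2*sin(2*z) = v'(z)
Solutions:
 v(z) = C1 - cos(2*z)


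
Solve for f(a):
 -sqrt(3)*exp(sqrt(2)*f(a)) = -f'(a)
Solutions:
 f(a) = sqrt(2)*(2*log(-1/(C1 + sqrt(3)*a)) - log(2))/4


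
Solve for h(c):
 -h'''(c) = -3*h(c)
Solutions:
 h(c) = C3*exp(3^(1/3)*c) + (C1*sin(3^(5/6)*c/2) + C2*cos(3^(5/6)*c/2))*exp(-3^(1/3)*c/2)


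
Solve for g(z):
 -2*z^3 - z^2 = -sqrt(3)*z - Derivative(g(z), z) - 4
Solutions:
 g(z) = C1 + z^4/2 + z^3/3 - sqrt(3)*z^2/2 - 4*z


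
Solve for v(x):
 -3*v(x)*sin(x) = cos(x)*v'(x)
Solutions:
 v(x) = C1*cos(x)^3


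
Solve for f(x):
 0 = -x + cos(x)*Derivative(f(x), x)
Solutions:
 f(x) = C1 + Integral(x/cos(x), x)


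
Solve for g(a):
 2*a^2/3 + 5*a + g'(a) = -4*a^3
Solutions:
 g(a) = C1 - a^4 - 2*a^3/9 - 5*a^2/2


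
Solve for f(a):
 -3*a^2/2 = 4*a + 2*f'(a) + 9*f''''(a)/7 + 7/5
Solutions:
 f(a) = C1 + C4*exp(-42^(1/3)*a/3) - a^3/4 - a^2 - 7*a/10 + (C2*sin(14^(1/3)*3^(5/6)*a/6) + C3*cos(14^(1/3)*3^(5/6)*a/6))*exp(42^(1/3)*a/6)


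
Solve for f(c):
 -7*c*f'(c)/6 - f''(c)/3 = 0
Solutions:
 f(c) = C1 + C2*erf(sqrt(7)*c/2)


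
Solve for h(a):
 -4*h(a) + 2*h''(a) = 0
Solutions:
 h(a) = C1*exp(-sqrt(2)*a) + C2*exp(sqrt(2)*a)


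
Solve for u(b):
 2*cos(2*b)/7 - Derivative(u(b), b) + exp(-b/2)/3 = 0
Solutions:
 u(b) = C1 + sin(2*b)/7 - 2*exp(-b/2)/3


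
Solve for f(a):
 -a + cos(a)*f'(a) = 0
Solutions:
 f(a) = C1 + Integral(a/cos(a), a)


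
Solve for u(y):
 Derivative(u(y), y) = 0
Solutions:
 u(y) = C1


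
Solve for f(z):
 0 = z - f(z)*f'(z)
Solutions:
 f(z) = -sqrt(C1 + z^2)
 f(z) = sqrt(C1 + z^2)


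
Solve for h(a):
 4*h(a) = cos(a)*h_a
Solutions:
 h(a) = C1*(sin(a)^2 + 2*sin(a) + 1)/(sin(a)^2 - 2*sin(a) + 1)


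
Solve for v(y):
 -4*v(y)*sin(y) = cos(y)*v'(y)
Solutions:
 v(y) = C1*cos(y)^4


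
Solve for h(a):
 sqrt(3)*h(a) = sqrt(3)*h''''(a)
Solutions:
 h(a) = C1*exp(-a) + C2*exp(a) + C3*sin(a) + C4*cos(a)


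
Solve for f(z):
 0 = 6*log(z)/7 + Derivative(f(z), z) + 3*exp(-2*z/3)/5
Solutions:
 f(z) = C1 - 6*z*log(z)/7 + 6*z/7 + 9*exp(-2*z/3)/10


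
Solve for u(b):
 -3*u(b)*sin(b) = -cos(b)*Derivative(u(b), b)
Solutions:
 u(b) = C1/cos(b)^3


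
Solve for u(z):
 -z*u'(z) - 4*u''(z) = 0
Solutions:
 u(z) = C1 + C2*erf(sqrt(2)*z/4)


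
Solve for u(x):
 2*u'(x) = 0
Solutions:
 u(x) = C1


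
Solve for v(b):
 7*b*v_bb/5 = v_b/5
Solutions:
 v(b) = C1 + C2*b^(8/7)


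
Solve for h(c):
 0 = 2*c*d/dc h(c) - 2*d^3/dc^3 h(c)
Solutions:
 h(c) = C1 + Integral(C2*airyai(c) + C3*airybi(c), c)


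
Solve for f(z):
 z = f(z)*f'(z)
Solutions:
 f(z) = -sqrt(C1 + z^2)
 f(z) = sqrt(C1 + z^2)


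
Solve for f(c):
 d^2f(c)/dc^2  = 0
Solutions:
 f(c) = C1 + C2*c


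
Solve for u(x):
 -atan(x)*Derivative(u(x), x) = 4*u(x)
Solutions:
 u(x) = C1*exp(-4*Integral(1/atan(x), x))


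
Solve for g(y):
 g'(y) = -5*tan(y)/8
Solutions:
 g(y) = C1 + 5*log(cos(y))/8


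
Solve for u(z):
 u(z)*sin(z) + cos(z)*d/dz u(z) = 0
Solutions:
 u(z) = C1*cos(z)


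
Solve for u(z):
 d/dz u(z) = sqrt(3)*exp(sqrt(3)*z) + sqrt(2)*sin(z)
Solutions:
 u(z) = C1 + exp(sqrt(3)*z) - sqrt(2)*cos(z)


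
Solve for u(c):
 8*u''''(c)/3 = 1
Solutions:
 u(c) = C1 + C2*c + C3*c^2 + C4*c^3 + c^4/64


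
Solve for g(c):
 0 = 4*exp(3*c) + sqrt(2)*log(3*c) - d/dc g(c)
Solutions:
 g(c) = C1 + sqrt(2)*c*log(c) + sqrt(2)*c*(-1 + log(3)) + 4*exp(3*c)/3


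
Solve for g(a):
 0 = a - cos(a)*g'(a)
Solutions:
 g(a) = C1 + Integral(a/cos(a), a)


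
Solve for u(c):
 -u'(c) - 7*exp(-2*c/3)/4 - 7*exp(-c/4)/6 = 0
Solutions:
 u(c) = C1 + 21*exp(-2*c/3)/8 + 14*exp(-c/4)/3


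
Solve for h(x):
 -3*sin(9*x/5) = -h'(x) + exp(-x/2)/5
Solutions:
 h(x) = C1 - 5*cos(9*x/5)/3 - 2*exp(-x/2)/5


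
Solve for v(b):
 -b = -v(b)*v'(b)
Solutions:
 v(b) = -sqrt(C1 + b^2)
 v(b) = sqrt(C1 + b^2)


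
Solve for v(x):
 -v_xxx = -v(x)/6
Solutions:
 v(x) = C3*exp(6^(2/3)*x/6) + (C1*sin(2^(2/3)*3^(1/6)*x/4) + C2*cos(2^(2/3)*3^(1/6)*x/4))*exp(-6^(2/3)*x/12)


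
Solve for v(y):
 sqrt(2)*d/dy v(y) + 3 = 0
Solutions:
 v(y) = C1 - 3*sqrt(2)*y/2


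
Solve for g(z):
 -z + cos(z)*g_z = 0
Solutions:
 g(z) = C1 + Integral(z/cos(z), z)


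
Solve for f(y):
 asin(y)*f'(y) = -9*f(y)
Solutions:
 f(y) = C1*exp(-9*Integral(1/asin(y), y))


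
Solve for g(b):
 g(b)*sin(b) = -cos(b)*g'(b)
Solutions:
 g(b) = C1*cos(b)


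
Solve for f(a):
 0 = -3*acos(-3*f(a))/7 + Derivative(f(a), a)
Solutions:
 Integral(1/acos(-3*_y), (_y, f(a))) = C1 + 3*a/7


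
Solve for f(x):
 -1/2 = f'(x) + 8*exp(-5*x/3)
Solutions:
 f(x) = C1 - x/2 + 24*exp(-5*x/3)/5


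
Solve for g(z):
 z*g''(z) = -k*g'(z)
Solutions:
 g(z) = C1 + z^(1 - re(k))*(C2*sin(log(z)*Abs(im(k))) + C3*cos(log(z)*im(k)))


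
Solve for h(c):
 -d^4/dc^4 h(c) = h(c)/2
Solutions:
 h(c) = (C1*sin(2^(1/4)*c/2) + C2*cos(2^(1/4)*c/2))*exp(-2^(1/4)*c/2) + (C3*sin(2^(1/4)*c/2) + C4*cos(2^(1/4)*c/2))*exp(2^(1/4)*c/2)


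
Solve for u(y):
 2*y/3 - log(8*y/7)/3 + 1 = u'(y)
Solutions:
 u(y) = C1 + y^2/3 - y*log(y)/3 - y*log(2) + y*log(7)/3 + 4*y/3


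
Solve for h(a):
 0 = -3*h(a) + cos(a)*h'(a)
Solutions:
 h(a) = C1*(sin(a) + 1)^(3/2)/(sin(a) - 1)^(3/2)


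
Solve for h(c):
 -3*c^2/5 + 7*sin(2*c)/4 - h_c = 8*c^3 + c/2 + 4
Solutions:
 h(c) = C1 - 2*c^4 - c^3/5 - c^2/4 - 4*c - 7*cos(2*c)/8


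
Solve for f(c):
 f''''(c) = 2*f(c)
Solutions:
 f(c) = C1*exp(-2^(1/4)*c) + C2*exp(2^(1/4)*c) + C3*sin(2^(1/4)*c) + C4*cos(2^(1/4)*c)


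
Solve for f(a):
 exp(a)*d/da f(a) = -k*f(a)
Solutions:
 f(a) = C1*exp(k*exp(-a))


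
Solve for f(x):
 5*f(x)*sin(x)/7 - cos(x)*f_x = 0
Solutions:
 f(x) = C1/cos(x)^(5/7)


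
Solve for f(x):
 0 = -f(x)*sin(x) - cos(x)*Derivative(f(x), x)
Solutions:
 f(x) = C1*cos(x)


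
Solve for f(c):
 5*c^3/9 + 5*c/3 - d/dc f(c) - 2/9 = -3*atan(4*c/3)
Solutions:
 f(c) = C1 + 5*c^4/36 + 5*c^2/6 + 3*c*atan(4*c/3) - 2*c/9 - 9*log(16*c^2 + 9)/8


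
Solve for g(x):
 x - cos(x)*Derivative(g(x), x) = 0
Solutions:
 g(x) = C1 + Integral(x/cos(x), x)


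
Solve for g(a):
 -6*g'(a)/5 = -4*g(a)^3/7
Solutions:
 g(a) = -sqrt(42)*sqrt(-1/(C1 + 10*a))/2
 g(a) = sqrt(42)*sqrt(-1/(C1 + 10*a))/2


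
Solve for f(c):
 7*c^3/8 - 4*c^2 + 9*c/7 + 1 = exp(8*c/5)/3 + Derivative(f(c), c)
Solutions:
 f(c) = C1 + 7*c^4/32 - 4*c^3/3 + 9*c^2/14 + c - 5*exp(8*c/5)/24


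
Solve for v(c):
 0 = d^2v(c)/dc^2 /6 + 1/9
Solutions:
 v(c) = C1 + C2*c - c^2/3


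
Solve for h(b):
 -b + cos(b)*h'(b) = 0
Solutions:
 h(b) = C1 + Integral(b/cos(b), b)


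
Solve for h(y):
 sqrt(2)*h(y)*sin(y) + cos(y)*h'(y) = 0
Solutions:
 h(y) = C1*cos(y)^(sqrt(2))


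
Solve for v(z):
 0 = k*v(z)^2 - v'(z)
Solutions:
 v(z) = -1/(C1 + k*z)


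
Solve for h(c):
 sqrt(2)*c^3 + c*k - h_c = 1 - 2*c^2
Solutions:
 h(c) = C1 + sqrt(2)*c^4/4 + 2*c^3/3 + c^2*k/2 - c


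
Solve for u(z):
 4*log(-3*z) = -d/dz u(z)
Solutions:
 u(z) = C1 - 4*z*log(-z) + 4*z*(1 - log(3))


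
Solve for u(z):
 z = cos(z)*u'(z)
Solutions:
 u(z) = C1 + Integral(z/cos(z), z)


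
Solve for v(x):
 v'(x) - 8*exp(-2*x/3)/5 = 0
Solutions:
 v(x) = C1 - 12*exp(-2*x/3)/5


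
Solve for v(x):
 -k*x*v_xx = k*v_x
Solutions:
 v(x) = C1 + C2*log(x)


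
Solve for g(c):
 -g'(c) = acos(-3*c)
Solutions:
 g(c) = C1 - c*acos(-3*c) - sqrt(1 - 9*c^2)/3


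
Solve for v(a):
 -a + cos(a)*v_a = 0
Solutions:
 v(a) = C1 + Integral(a/cos(a), a)


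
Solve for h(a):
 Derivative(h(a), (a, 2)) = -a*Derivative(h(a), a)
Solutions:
 h(a) = C1 + C2*erf(sqrt(2)*a/2)


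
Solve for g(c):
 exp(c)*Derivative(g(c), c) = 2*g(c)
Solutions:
 g(c) = C1*exp(-2*exp(-c))


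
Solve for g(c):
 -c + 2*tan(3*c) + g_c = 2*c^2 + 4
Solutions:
 g(c) = C1 + 2*c^3/3 + c^2/2 + 4*c + 2*log(cos(3*c))/3


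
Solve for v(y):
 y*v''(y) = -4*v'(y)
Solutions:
 v(y) = C1 + C2/y^3


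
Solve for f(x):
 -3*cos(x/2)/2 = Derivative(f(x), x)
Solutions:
 f(x) = C1 - 3*sin(x/2)


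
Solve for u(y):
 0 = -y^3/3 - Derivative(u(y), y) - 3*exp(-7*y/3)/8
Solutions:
 u(y) = C1 - y^4/12 + 9*exp(-7*y/3)/56


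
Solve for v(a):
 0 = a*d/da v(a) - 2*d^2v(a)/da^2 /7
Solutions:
 v(a) = C1 + C2*erfi(sqrt(7)*a/2)


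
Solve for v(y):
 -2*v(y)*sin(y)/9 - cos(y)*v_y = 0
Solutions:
 v(y) = C1*cos(y)^(2/9)


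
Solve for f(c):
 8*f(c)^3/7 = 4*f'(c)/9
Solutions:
 f(c) = -sqrt(14)*sqrt(-1/(C1 + 18*c))/2
 f(c) = sqrt(14)*sqrt(-1/(C1 + 18*c))/2


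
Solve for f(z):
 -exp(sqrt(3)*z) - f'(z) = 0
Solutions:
 f(z) = C1 - sqrt(3)*exp(sqrt(3)*z)/3


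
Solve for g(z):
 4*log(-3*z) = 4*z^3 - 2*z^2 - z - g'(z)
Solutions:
 g(z) = C1 + z^4 - 2*z^3/3 - z^2/2 - 4*z*log(-z) + 4*z*(1 - log(3))


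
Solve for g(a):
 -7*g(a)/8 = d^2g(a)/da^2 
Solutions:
 g(a) = C1*sin(sqrt(14)*a/4) + C2*cos(sqrt(14)*a/4)


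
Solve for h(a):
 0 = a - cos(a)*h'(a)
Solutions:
 h(a) = C1 + Integral(a/cos(a), a)


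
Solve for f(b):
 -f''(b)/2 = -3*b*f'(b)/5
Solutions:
 f(b) = C1 + C2*erfi(sqrt(15)*b/5)


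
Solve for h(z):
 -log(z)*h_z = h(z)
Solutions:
 h(z) = C1*exp(-li(z))


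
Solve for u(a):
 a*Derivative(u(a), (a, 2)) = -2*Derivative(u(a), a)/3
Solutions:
 u(a) = C1 + C2*a^(1/3)


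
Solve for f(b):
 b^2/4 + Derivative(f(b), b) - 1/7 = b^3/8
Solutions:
 f(b) = C1 + b^4/32 - b^3/12 + b/7


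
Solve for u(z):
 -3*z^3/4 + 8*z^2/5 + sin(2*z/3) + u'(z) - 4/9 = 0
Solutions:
 u(z) = C1 + 3*z^4/16 - 8*z^3/15 + 4*z/9 + 3*cos(2*z/3)/2


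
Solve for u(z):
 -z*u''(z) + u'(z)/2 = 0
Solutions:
 u(z) = C1 + C2*z^(3/2)


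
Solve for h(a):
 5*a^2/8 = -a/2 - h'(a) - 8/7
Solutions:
 h(a) = C1 - 5*a^3/24 - a^2/4 - 8*a/7


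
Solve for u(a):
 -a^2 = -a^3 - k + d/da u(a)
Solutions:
 u(a) = C1 + a^4/4 - a^3/3 + a*k


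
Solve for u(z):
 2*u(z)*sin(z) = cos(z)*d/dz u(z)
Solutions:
 u(z) = C1/cos(z)^2


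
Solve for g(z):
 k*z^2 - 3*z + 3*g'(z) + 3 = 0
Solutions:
 g(z) = C1 - k*z^3/9 + z^2/2 - z


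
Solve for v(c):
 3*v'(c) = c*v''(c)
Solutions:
 v(c) = C1 + C2*c^4


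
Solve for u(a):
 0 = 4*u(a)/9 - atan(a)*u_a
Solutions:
 u(a) = C1*exp(4*Integral(1/atan(a), a)/9)


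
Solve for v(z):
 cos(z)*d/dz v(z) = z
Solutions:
 v(z) = C1 + Integral(z/cos(z), z)


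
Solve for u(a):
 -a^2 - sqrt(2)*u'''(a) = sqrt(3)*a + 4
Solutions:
 u(a) = C1 + C2*a + C3*a^2 - sqrt(2)*a^5/120 - sqrt(6)*a^4/48 - sqrt(2)*a^3/3


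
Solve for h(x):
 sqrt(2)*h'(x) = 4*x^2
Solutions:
 h(x) = C1 + 2*sqrt(2)*x^3/3


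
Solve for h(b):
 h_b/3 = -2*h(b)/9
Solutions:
 h(b) = C1*exp(-2*b/3)


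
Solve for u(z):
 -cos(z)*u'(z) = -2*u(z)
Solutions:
 u(z) = C1*(sin(z) + 1)/(sin(z) - 1)


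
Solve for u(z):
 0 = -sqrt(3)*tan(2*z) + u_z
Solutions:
 u(z) = C1 - sqrt(3)*log(cos(2*z))/2


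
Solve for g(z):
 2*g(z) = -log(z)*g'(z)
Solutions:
 g(z) = C1*exp(-2*li(z))


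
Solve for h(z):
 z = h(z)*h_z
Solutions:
 h(z) = -sqrt(C1 + z^2)
 h(z) = sqrt(C1 + z^2)


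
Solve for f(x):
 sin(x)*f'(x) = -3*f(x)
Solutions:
 f(x) = C1*(cos(x) + 1)^(3/2)/(cos(x) - 1)^(3/2)


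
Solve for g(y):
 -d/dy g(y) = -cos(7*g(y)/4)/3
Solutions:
 -y/3 - 2*log(sin(7*g(y)/4) - 1)/7 + 2*log(sin(7*g(y)/4) + 1)/7 = C1


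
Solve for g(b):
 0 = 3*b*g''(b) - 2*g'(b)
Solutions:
 g(b) = C1 + C2*b^(5/3)


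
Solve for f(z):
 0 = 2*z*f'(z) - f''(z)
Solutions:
 f(z) = C1 + C2*erfi(z)


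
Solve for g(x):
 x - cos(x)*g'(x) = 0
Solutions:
 g(x) = C1 + Integral(x/cos(x), x)


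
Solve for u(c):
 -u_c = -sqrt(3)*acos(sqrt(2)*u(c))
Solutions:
 Integral(1/acos(sqrt(2)*_y), (_y, u(c))) = C1 + sqrt(3)*c


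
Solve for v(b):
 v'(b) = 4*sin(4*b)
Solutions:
 v(b) = C1 - cos(4*b)


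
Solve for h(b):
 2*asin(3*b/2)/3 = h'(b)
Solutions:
 h(b) = C1 + 2*b*asin(3*b/2)/3 + 2*sqrt(4 - 9*b^2)/9


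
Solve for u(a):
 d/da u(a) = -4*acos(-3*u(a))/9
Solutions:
 Integral(1/acos(-3*_y), (_y, u(a))) = C1 - 4*a/9


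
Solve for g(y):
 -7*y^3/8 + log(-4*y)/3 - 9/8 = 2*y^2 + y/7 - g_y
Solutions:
 g(y) = C1 + 7*y^4/32 + 2*y^3/3 + y^2/14 - y*log(-y)/3 + y*(35 - 16*log(2))/24


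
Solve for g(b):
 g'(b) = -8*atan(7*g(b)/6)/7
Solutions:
 Integral(1/atan(7*_y/6), (_y, g(b))) = C1 - 8*b/7


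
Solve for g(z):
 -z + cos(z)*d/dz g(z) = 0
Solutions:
 g(z) = C1 + Integral(z/cos(z), z)


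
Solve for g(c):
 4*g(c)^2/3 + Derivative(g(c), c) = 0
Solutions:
 g(c) = 3/(C1 + 4*c)


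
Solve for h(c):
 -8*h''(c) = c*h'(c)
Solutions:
 h(c) = C1 + C2*erf(c/4)


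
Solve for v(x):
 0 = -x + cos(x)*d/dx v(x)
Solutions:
 v(x) = C1 + Integral(x/cos(x), x)


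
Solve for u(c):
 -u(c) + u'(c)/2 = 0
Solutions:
 u(c) = C1*exp(2*c)


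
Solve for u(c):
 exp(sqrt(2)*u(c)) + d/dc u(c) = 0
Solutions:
 u(c) = sqrt(2)*(2*log(1/(C1 + c)) - log(2))/4


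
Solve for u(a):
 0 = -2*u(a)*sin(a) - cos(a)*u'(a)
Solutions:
 u(a) = C1*cos(a)^2


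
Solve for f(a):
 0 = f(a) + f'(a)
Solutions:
 f(a) = C1*exp(-a)


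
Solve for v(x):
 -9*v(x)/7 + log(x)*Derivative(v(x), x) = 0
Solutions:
 v(x) = C1*exp(9*li(x)/7)


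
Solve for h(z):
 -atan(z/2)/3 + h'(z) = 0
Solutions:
 h(z) = C1 + z*atan(z/2)/3 - log(z^2 + 4)/3
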